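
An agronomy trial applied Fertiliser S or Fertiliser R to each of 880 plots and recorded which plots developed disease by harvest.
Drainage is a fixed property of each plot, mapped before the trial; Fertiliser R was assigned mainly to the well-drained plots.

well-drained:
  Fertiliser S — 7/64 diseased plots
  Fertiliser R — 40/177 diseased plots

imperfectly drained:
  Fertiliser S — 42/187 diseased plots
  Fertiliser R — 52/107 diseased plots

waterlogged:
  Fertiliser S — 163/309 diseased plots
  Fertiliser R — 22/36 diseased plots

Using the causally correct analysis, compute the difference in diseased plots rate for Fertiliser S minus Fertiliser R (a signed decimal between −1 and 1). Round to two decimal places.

Here field drainage is a common cause — it drives both which fertiliser a case falls under and the outcome. The crude comparison mixes populations; the stratum-specific rates are the causally relevant ones.
Adjusting over the population distribution of field drainage: 0.274·(0.109−0.226) + 0.334·(0.225−0.486) + 0.392·(0.528−0.611) = -0.152.

-0.15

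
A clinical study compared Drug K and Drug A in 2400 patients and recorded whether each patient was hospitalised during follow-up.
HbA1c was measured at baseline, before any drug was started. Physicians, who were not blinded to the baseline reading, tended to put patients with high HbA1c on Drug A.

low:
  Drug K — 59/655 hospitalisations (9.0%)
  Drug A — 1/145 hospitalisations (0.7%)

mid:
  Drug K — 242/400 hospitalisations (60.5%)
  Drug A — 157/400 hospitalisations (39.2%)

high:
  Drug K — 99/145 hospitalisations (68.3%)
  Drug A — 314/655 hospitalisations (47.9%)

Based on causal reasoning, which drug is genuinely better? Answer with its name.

Drug A

Here HbA1c is a common cause — it drives both which drug a case falls under and the outcome. The crude comparison mixes populations; the stratum-specific rates are the causally relevant ones.
Within each level — low: 9.0% vs 0.7%; mid: 60.5% vs 39.2%; high: 68.3% vs 47.9% — Drug A is lower every time.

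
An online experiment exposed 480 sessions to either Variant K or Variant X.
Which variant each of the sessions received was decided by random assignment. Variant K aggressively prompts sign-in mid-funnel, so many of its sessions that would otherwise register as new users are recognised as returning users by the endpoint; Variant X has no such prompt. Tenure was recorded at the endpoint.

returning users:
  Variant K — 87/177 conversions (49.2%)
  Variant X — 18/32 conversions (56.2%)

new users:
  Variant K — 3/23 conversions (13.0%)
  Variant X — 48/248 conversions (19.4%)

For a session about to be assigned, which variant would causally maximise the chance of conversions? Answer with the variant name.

User tenure here is a post-treatment variable shaped by the variant; conditioning on it would introduce bias rather than remove it. The overall comparison is the causal one.
Pooled: Variant K 45.0% vs Variant X 23.6%; Variant K is higher overall.

Variant K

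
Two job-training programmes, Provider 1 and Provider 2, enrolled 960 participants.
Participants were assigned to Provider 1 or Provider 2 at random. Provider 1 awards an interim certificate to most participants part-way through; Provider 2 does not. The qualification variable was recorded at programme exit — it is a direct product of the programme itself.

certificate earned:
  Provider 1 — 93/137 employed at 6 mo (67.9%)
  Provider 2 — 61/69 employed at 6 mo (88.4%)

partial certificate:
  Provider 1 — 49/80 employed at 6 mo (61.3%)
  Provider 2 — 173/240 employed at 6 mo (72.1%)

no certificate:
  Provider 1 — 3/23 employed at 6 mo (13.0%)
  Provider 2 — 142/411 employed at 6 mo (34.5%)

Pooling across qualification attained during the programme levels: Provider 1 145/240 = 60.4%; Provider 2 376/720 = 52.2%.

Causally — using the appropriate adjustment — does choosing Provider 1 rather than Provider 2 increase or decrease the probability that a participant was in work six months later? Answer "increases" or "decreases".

increases

Because the programme influences qualification attained during the programme, qualification attained during the programme is a post-treatment mediator, not a confounder. Stratifying on it would bias the estimate; the causal effect is the crude pooled difference.
Pooled: Provider 1 60.4% vs Provider 2 52.2%; Provider 1 is higher overall.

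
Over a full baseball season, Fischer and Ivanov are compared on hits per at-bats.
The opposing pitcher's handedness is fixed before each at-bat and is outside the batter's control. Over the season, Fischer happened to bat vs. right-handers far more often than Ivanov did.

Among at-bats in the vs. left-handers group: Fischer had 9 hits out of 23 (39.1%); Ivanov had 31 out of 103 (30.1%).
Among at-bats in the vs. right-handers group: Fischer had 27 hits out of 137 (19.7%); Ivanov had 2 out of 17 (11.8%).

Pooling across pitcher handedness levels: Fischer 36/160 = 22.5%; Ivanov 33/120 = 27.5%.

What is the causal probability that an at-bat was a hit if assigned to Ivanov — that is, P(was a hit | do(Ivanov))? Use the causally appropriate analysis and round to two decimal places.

0.20

Here pitcher handedness is a common cause — it drives both which player a case falls under and the outcome. The crude comparison mixes populations; the stratum-specific rates are the causally relevant ones.
Standardising Ivanov to the population pitcher handedness mix: 0.450·31/103 + 0.550·2/17 = 0.200.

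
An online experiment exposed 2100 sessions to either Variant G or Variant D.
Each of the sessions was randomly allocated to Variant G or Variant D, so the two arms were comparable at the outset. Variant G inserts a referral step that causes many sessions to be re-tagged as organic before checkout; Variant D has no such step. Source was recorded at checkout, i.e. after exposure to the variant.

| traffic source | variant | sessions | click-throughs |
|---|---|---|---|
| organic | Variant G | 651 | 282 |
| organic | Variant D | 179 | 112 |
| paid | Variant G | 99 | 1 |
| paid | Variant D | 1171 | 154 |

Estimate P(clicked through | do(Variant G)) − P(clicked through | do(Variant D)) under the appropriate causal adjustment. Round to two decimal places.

+0.18

The distribution of traffic source is itself part of what the variant does — it is an intermediate outcome. Holding it fixed would remove that part of the effect; the total effect is the pooled difference.
The causal difference is the pooled difference: 0.377 − 0.197 = +0.180.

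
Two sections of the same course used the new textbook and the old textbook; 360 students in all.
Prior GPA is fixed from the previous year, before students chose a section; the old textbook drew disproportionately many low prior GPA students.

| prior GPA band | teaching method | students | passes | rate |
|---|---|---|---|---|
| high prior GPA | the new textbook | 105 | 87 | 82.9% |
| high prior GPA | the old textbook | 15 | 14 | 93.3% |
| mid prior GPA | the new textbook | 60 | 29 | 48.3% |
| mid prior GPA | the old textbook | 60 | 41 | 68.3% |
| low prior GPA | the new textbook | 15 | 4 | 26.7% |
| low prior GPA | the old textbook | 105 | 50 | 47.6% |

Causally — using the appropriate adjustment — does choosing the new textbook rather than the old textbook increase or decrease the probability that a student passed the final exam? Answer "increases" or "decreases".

Within every prior GPA band level the old textbook has the higher rate, yet pooled the new textbook does — Simpson's reversal.
Here prior GPA band is a common cause — it drives both which teaching method a case falls under and the outcome. The crude comparison mixes populations; the stratum-specific rates are the causally relevant ones.
Within each level — high prior GPA: 82.9% vs 93.3%; mid prior GPA: 48.3% vs 68.3%; low prior GPA: 26.7% vs 47.6% — the old textbook is higher every time.

decreases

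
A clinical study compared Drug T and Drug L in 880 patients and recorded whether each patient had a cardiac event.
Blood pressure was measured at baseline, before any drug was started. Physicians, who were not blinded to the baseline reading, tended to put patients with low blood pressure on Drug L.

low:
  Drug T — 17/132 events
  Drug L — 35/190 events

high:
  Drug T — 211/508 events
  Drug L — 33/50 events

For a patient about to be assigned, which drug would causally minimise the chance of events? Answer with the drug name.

Drug T

Drug T is lower inside every blood pressure stratum but Drug L is lower in aggregate. Whether to stratify depends on how blood pressure relates to the drug.
Blood pressure differs across drugs for reasons unrelated to any effect of the drug itself, and it separately predicts the outcome — a classic confounder. We must compare within blood pressure levels.
Within each level — low: 12.9% vs 18.4%; high: 41.5% vs 66.0% — Drug T is lower every time.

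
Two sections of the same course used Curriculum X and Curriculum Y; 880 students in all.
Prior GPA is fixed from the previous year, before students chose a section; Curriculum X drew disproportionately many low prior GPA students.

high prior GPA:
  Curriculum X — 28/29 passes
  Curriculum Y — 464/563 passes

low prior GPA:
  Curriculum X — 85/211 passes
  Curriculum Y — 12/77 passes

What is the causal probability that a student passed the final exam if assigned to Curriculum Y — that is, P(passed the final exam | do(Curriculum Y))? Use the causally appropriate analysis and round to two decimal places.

Within every prior GPA band level Curriculum X has the higher rate, yet pooled Curriculum Y does — Simpson's reversal.
Prior GPA band differs across teaching methods for reasons unrelated to any effect of the teaching method itself, and it separately predicts the outcome — a classic confounder. We must compare within prior GPA band levels.
Standardising Curriculum Y to the population prior GPA band mix: 0.673·464/563 + 0.327·12/77 = 0.605.

0.61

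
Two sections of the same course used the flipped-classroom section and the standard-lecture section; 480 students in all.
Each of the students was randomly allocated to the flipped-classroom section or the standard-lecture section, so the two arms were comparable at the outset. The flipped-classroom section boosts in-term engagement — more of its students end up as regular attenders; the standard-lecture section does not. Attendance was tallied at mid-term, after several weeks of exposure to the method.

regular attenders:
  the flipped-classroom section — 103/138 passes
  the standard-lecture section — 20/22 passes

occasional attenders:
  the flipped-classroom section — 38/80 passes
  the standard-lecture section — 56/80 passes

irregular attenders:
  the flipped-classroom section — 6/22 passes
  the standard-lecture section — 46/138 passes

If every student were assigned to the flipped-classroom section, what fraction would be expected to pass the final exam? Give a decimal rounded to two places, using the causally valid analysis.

0.61

The mid-term attendance-specific comparison favours the standard-lecture section throughout, but the pooled figures favour the flipped-classroom section. The question is whether to condition on mid-term attendance.
Mid-term attendance here is a post-treatment variable shaped by the teaching method; conditioning on it would introduce bias rather than remove it. The overall comparison is the causal one.
So P(outcome | do(the flipped-classroom section)) is just the pooled rate for the flipped-classroom section: 147/240 = 0.613.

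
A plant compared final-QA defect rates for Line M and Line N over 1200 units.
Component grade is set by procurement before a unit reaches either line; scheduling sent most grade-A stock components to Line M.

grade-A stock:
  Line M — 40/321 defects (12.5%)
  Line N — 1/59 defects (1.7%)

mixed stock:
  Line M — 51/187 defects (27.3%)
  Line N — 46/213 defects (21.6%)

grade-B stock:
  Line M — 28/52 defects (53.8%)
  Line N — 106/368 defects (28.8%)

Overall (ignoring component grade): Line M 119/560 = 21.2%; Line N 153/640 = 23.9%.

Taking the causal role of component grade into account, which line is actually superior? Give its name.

Line N

Component grade differs across lines for reasons unrelated to any effect of the line itself, and it separately predicts the outcome — a classic confounder. We must compare within component grade levels.
Within each level — grade-A stock: 12.5% vs 1.7%; mixed stock: 27.3% vs 21.6%; grade-B stock: 53.8% vs 28.8% — Line N is lower every time.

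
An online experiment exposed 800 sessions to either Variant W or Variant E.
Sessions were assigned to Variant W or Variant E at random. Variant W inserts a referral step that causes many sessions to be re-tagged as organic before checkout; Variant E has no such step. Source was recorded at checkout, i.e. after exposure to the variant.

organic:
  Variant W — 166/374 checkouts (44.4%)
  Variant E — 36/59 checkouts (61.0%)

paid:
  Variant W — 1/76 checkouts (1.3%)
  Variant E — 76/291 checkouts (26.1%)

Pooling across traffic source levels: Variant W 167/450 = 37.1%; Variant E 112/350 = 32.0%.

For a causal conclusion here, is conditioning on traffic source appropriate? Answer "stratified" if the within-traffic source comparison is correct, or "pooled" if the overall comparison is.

Stratifying would compare variants among sessions the variants themselves sorted into traffic source groups — a form of selection on an intermediate. The unconditioned pooled rates give the total causal effect.
Pooled: Variant W 37.1% vs Variant E 32.0%; Variant W is higher overall.

pooled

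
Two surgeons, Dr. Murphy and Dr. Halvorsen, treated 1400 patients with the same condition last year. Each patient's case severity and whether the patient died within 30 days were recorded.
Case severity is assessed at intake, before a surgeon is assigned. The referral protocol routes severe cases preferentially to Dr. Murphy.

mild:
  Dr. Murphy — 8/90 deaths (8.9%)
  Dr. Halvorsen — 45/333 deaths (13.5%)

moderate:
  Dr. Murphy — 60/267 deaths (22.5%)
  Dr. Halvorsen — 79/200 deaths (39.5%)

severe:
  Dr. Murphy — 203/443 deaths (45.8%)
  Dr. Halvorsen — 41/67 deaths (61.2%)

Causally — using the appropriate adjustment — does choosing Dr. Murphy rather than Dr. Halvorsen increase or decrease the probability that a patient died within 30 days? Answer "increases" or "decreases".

decreases

Dr. Murphy is lower inside every case severity stratum but Dr. Halvorsen is lower in aggregate. Whether to stratify depends on how case severity relates to the surgeon.
Case severity is set before the surgeon has any effect — it is not caused by the surgeon — and it independently drives the outcome. That makes it a confounder, so the causal comparison is within case severity levels.
Within each level — mild: 8.9% vs 13.5%; moderate: 22.5% vs 39.5%; severe: 45.8% vs 61.2% — Dr. Murphy is lower every time.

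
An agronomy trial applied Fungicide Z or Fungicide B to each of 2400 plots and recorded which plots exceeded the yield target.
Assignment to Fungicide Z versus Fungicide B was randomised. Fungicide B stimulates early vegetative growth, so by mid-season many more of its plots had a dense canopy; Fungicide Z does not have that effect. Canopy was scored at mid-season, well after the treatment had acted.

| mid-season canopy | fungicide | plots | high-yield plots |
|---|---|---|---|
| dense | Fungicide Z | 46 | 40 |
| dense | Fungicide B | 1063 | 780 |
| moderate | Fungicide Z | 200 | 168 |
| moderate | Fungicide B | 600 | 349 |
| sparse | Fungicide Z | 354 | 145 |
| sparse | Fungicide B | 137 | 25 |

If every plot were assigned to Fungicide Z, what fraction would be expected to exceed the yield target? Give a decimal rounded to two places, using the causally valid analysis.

0.59

The mid-season canopy-specific comparison favours Fungicide Z throughout, but the pooled figures favour Fungicide B. The question is whether to condition on mid-season canopy.
Mid-season canopy is recorded after the fungicide and is itself shifted by it — it sits on the causal path from fungicide to outcome. Conditioning on a mediator would strip out part of the effect we want; the pooled comparison gives the total causal effect.
So P(outcome | do(Fungicide Z)) is just the pooled rate for Fungicide Z: 353/600 = 0.588.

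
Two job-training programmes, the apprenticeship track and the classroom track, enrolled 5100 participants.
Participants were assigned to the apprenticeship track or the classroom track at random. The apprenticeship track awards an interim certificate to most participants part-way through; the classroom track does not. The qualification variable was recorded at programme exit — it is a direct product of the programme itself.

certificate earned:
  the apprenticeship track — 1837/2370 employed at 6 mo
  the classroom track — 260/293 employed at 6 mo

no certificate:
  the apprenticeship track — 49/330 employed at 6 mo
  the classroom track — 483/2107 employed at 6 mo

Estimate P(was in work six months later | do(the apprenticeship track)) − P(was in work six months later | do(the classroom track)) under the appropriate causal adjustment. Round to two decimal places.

The stratified and pooled comparisons disagree (the classroom track wins within each qualification attained during the programme; the apprenticeship track wins overall), so the answer turns on the causal role of qualification attained during the programme.
Qualification attained during the programme is recorded after the programme and is itself shifted by it — it sits on the causal path from programme to outcome. Conditioning on a mediator would strip out part of the effect we want; the pooled comparison gives the total causal effect.
The causal difference is the pooled difference: 0.699 − 0.310 = +0.389.

+0.39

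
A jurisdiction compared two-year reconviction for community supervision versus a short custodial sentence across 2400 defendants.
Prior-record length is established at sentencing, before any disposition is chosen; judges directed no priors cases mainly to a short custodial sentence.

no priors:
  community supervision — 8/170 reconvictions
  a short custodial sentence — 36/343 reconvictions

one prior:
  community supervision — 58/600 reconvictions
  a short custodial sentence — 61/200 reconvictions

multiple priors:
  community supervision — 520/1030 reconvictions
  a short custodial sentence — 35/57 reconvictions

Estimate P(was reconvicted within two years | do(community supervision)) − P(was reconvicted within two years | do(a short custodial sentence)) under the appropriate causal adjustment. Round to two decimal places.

-0.13

Within every prior-record length level community supervision has the lower rate, yet pooled a short custodial sentence does — Simpson's reversal.
Since prior-record length is a pre-existing factor (not a product of the disposition) and it affects the outcome on its own, it is a confounder. The stratified rates, not the pooled rate, identify the causal effect.
Adjusting over the population distribution of prior-record length: 0.214·(0.047−0.105) + 0.333·(0.097−0.305) + 0.453·(0.505−0.614) = -0.131.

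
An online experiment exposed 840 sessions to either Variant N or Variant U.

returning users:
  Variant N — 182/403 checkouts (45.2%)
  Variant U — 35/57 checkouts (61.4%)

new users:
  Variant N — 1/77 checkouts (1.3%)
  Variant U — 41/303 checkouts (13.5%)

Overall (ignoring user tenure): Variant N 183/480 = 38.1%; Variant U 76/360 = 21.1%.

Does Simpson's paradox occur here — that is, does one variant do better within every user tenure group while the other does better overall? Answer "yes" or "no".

Within each user tenure level (returning users 45.2% vs 61.4%; new users 1.3% vs 13.5%), Variant U has the higher rate every time. Pooled: 38.1% vs 21.1% — Variant N has the higher rate overall. The two comparisons disagree.

yes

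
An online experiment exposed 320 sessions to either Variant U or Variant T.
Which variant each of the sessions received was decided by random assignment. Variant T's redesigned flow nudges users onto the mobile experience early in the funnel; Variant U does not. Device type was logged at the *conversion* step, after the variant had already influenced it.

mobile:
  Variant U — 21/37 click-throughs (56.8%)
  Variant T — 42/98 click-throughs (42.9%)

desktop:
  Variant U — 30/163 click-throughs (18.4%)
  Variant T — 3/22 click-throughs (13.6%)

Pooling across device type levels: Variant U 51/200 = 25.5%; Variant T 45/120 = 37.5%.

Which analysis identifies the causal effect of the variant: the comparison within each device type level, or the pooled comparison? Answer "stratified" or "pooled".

pooled

Within every device type level Variant U has the higher rate, yet pooled Variant T does — Simpson's reversal.
Device type here is a post-treatment variable shaped by the variant; conditioning on it would introduce bias rather than remove it. The overall comparison is the causal one.
Pooled: Variant U 25.5% vs Variant T 37.5%; Variant T is higher overall.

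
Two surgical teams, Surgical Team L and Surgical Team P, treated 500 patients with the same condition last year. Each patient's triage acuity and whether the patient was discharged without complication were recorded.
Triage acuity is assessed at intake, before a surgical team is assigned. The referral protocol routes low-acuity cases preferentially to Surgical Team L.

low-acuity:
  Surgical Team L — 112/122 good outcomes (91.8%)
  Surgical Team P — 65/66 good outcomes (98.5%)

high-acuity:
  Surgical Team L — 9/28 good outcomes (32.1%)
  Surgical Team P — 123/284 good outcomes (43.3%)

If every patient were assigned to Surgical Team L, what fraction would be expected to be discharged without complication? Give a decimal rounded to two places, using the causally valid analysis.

0.55

Within every triage acuity level Surgical Team P has the higher rate, yet pooled Surgical Team L does — Simpson's reversal.
Since triage acuity is a pre-existing factor (not a product of the surgical team) and it affects the outcome on its own, it is a confounder. The stratified rates, not the pooled rate, identify the causal effect.
Standardising Surgical Team L to the population triage acuity mix: 0.376·112/122 + 0.624·9/28 = 0.546.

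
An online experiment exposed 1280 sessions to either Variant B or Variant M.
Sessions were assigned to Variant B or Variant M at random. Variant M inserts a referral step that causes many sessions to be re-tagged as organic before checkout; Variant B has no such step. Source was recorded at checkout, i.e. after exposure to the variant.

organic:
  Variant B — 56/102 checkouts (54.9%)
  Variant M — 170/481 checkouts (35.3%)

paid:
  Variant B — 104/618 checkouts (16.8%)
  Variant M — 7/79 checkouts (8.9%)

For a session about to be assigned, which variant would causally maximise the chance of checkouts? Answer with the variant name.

Traffic source is downstream of the variant. One should not condition on a consequence of treatment, so the overall rates are the right comparison.
Pooled: Variant B 22.2% vs Variant M 31.6%; Variant M is higher overall.

Variant M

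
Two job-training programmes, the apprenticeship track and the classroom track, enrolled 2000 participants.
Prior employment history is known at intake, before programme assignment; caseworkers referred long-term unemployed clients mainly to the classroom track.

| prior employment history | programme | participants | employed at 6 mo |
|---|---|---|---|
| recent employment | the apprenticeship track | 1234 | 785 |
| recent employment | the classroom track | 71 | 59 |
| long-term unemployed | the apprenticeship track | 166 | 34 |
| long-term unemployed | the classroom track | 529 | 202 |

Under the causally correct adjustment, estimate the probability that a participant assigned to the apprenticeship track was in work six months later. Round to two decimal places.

Prior employment history differs across programmes for reasons unrelated to any effect of the programme itself, and it separately predicts the outcome — a classic confounder. We must compare within prior employment history levels.
Standardising the apprenticeship track to the population prior employment history mix: 0.652·785/1234 + 0.347·34/166 = 0.486.

0.49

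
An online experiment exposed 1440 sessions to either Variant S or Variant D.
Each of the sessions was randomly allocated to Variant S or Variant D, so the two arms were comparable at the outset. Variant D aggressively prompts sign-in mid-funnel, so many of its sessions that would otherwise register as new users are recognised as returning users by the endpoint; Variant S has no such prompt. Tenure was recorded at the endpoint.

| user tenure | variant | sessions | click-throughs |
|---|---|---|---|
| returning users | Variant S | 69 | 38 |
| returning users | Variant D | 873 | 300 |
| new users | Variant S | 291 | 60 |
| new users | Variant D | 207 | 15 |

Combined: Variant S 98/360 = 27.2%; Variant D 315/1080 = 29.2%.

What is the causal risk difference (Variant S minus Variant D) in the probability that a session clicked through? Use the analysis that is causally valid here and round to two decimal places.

-0.02

User tenure lies on the pathway variant → user tenure → outcome, so adjusting for it blocks the indirect effect. For the total causal effect of variant, use the unadjusted pooled rates.
The causal difference is the pooled difference: 0.272 − 0.292 = -0.019.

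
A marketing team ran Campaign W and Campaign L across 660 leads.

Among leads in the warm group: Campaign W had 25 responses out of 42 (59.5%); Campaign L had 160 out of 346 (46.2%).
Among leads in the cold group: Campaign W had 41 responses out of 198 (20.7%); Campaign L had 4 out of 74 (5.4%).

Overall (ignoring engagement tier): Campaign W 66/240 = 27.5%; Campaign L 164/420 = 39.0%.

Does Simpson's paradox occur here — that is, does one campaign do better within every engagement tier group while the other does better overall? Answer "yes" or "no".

Within each engagement tier level (warm 59.5% vs 46.2%; cold 20.7% vs 5.4%), Campaign W has the higher rate every time. Pooled: 27.5% vs 39.0% — Campaign L has the higher rate overall. The two comparisons disagree.

yes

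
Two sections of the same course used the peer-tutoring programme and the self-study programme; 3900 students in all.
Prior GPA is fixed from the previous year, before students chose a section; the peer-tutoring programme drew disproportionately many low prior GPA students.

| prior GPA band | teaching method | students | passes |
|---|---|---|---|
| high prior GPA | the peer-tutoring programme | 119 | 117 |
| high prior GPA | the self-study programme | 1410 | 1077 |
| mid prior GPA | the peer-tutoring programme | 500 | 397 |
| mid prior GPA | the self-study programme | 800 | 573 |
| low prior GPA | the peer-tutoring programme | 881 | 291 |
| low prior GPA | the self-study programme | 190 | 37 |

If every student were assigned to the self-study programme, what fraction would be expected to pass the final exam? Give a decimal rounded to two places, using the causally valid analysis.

0.59

the peer-tutoring programme is higher inside every prior GPA band stratum but the self-study programme is higher in aggregate. Whether to stratify depends on how prior GPA band relates to the teaching method.
Here prior GPA band is a common cause — it drives both which teaching method a case falls under and the outcome. The crude comparison mixes populations; the stratum-specific rates are the causally relevant ones.
Standardising the self-study programme to the population prior GPA band mix: 0.392·1077/1410 + 0.333·573/800 + 0.275·37/190 = 0.592.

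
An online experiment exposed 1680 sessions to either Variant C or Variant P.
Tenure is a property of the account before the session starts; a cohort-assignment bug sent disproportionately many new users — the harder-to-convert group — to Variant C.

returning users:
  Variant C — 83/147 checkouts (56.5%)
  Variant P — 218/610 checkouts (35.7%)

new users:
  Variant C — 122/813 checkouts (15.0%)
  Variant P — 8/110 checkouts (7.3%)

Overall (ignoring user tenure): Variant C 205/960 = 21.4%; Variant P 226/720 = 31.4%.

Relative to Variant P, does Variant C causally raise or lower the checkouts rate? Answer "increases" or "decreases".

User tenure satisfies the back-door criterion: it is not a descendant of the variant, and it blocks the spurious path from variant to outcome. Adjusting for it (i.e., using the within-user tenure rates) gives the causal effect.
Within each level — returning users: 56.5% vs 35.7%; new users: 15.0% vs 7.3% — Variant C is higher every time.

increases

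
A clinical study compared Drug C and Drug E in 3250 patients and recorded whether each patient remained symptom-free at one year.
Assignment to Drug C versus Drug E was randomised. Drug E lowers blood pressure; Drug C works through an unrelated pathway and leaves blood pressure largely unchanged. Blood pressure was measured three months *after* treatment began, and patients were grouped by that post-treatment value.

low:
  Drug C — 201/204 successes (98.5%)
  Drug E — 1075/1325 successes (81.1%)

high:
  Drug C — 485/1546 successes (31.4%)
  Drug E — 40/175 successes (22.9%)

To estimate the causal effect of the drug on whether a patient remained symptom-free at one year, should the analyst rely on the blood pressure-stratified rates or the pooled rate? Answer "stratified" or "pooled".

pooled

Stratifying would compare drugs among patients the drugs themselves sorted into blood pressure groups — a form of selection on an intermediate. The unconditioned pooled rates give the total causal effect.
Pooled: Drug C 39.2% vs Drug E 74.3%; Drug E is higher overall.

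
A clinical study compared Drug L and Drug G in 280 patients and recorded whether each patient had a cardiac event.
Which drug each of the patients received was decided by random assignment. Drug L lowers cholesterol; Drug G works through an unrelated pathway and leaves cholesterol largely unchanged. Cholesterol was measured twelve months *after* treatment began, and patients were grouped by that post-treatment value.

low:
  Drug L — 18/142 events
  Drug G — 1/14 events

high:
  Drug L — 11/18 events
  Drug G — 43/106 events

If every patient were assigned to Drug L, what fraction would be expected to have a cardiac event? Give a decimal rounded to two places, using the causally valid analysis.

0.18

Cholesterol here is a post-treatment variable shaped by the drug; conditioning on it would introduce bias rather than remove it. The overall comparison is the causal one.
So P(outcome | do(Drug L)) is just the pooled rate for Drug L: 29/160 = 0.181.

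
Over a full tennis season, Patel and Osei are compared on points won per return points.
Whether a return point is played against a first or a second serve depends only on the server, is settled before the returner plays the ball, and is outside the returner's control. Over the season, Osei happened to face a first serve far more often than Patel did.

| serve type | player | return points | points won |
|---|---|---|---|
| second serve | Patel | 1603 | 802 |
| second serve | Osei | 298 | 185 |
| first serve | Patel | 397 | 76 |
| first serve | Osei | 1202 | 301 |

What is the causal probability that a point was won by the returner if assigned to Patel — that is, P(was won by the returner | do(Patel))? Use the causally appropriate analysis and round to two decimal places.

The imbalance in serve type arose from how return points were allocated, not from anything the player did; and serve type independently affects the outcome. The pooled gap is confounded — condition on serve type.
Standardising Patel to the population serve type mix: 0.543·802/1603 + 0.457·76/397 = 0.359.

0.36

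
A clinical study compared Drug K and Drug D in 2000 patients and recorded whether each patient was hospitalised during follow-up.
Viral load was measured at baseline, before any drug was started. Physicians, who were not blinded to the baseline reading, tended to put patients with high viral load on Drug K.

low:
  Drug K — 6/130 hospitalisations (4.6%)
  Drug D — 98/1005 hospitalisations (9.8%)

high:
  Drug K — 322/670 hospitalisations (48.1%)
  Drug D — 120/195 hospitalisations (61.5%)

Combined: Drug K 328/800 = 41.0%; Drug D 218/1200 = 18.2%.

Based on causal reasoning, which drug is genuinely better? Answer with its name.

Drug K

Since viral load is a pre-existing factor (not a product of the drug) and it affects the outcome on its own, it is a confounder. The stratified rates, not the pooled rate, identify the causal effect.
Within each level — low: 4.6% vs 9.8%; high: 48.1% vs 61.5% — Drug K is lower every time.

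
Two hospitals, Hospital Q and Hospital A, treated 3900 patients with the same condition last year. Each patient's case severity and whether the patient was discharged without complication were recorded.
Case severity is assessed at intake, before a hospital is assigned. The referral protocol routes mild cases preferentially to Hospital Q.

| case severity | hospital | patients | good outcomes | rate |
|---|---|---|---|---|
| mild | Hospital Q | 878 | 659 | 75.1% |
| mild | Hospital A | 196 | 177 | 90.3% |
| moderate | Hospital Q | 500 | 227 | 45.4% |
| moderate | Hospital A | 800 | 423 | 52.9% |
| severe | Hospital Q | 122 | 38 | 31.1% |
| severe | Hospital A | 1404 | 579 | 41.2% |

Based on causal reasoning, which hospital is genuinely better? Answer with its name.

The case severity-specific comparison favours Hospital A throughout, but the pooled figures favour Hospital Q. The question is whether to condition on case severity.
Case severity is set before the hospital has any effect — it is not caused by the hospital — and it independently drives the outcome. That makes it a confounder, so the causal comparison is within case severity levels.
Within each level — mild: 75.1% vs 90.3%; moderate: 45.4% vs 52.9%; severe: 31.1% vs 41.2% — Hospital A is higher every time.

Hospital A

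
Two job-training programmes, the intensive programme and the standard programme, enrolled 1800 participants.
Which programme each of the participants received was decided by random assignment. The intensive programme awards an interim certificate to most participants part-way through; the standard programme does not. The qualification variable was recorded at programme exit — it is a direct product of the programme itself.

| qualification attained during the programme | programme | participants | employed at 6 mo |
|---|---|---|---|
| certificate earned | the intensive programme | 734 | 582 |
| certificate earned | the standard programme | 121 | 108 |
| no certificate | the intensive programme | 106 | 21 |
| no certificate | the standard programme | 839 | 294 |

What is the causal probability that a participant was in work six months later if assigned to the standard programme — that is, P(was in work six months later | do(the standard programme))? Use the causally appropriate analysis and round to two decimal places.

The stratified and pooled comparisons disagree (the standard programme wins within each qualification attained during the programme; the intensive programme wins overall), so the answer turns on the causal role of qualification attained during the programme.
Qualification attained during the programme is downstream of the programme. One should not condition on a consequence of treatment, so the overall rates are the right comparison.
So P(outcome | do(the standard programme)) is just the pooled rate for the standard programme: 402/960 = 0.419.

0.42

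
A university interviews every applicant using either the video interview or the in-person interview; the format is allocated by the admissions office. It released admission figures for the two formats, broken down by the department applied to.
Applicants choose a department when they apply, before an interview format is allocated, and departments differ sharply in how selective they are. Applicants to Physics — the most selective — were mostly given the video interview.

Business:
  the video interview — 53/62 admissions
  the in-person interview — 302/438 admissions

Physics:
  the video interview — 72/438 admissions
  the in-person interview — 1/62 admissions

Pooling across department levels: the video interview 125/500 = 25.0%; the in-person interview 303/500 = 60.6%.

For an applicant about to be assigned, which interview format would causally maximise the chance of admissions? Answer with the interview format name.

Here department is a common cause — it drives both which interview format a case falls under and the outcome. The crude comparison mixes populations; the stratum-specific rates are the causally relevant ones.
Within each level — Business: 85.5% vs 68.9%; Physics: 16.4% vs 1.6% — the video interview is higher every time.

the video interview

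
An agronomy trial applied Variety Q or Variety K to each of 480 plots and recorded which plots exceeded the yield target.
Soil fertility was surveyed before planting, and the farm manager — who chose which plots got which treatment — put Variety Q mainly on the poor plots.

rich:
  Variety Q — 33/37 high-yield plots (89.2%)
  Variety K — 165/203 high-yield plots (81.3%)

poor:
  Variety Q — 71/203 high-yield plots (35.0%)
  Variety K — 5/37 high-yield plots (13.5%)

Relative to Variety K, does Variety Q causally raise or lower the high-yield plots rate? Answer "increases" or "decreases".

increases

Soil fertility differs across varietys for reasons unrelated to any effect of the variety itself, and it separately predicts the outcome — a classic confounder. We must compare within soil fertility levels.
Within each level — rich: 89.2% vs 81.3%; poor: 35.0% vs 13.5% — Variety Q is higher every time.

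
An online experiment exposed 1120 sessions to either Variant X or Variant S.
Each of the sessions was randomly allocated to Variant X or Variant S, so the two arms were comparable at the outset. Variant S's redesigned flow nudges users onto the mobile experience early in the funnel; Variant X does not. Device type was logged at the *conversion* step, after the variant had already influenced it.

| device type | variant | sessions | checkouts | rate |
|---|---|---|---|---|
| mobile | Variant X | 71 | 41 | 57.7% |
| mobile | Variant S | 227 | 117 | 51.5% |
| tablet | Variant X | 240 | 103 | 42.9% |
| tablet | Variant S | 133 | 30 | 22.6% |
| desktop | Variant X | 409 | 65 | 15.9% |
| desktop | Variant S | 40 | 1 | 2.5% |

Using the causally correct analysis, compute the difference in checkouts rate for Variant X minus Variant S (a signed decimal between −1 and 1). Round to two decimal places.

-0.08

The stratified and pooled comparisons disagree (Variant X wins within each device type; Variant S wins overall), so the answer turns on the causal role of device type.
Device type is recorded after the variant and is itself shifted by it — it sits on the causal path from variant to outcome. Conditioning on a mediator would strip out part of the effect we want; the pooled comparison gives the total causal effect.
The causal difference is the pooled difference: 0.290 − 0.370 = -0.080.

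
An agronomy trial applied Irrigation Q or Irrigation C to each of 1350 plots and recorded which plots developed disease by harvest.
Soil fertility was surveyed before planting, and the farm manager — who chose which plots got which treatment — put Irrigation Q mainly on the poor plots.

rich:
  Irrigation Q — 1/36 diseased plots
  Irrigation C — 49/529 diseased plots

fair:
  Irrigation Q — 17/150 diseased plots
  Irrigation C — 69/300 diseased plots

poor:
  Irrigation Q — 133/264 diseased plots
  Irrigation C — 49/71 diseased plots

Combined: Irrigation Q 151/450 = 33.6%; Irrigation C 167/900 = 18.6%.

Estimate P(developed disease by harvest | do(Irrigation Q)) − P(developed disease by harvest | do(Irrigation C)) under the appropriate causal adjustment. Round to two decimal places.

Here soil fertility is a common cause — it drives both which irrigation a case falls under and the outcome. The crude comparison mixes populations; the stratum-specific rates are the causally relevant ones.
Adjusting over the population distribution of soil fertility: 0.419·(0.028−0.093) + 0.333·(0.113−0.230) + 0.248·(0.504−0.690) = -0.112.

-0.11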